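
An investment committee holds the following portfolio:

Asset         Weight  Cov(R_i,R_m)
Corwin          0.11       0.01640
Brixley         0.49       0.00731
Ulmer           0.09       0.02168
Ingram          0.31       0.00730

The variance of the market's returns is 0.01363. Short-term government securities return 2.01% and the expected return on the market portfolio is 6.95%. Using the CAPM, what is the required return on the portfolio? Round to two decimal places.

β_Corwin = 0.01640 / 0.01363 = 1.2032
β_Brixley = 0.00731 / 0.01363 = 0.5363
β_Ulmer = 0.02168 / 0.01363 = 1.5906
β_Ingram = 0.00730 / 0.01363 = 0.5356
β_P = Σ w_i β_i = 0.11×1.2032 + 0.49×0.5363 + 0.09×1.5906 + 0.31×0.5356 = 0.7043
MRP = 6.95% − 2.01% = 4.94%
E(R_P) = R_f + β_P × MRP = 2.01% + 0.7043 × 4.94% = 5.49%

5.49%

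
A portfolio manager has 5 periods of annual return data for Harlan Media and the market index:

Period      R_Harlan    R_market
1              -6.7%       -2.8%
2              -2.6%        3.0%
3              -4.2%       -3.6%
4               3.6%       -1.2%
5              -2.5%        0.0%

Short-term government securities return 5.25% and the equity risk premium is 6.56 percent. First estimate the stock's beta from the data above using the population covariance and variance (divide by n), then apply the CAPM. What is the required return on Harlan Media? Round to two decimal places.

7.76%

Mean R_i = (-6.7 − 2.6 − 4.2 + 3.6 − 2.5) / 5 = -2.4800%
Mean R_m = (-2.8 + 3.0 − 3.6 − 1.2 + 0.0) / 5 = -0.9200%
Σ(R_i − R̄_i)(R_m − R̄_m) = 10.3520  ⇒  Cov = 10.3520 / 5 = 2.0704
Σ(R_m − R̄_m)² = 27.0080  ⇒  Var(R_m) = 27.0080 / 5 = 5.4016
β = Cov / Var(R_m) = 2.0704 / 5.4016 = 0.3833
E(R) = R_f + β × MRP = 5.25% + 0.3833 × 6.56% = 7.76%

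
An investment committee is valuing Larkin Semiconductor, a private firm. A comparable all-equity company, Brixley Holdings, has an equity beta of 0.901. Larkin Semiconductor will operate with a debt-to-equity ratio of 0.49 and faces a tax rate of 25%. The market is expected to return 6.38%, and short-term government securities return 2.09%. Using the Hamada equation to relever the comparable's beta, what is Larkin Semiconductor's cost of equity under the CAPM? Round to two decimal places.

β_L = β_U × [1 + (1 − t)(D/E)] = 0.901 × [1 + (1 − 0.25) × 0.49]
    = 0.901 × [1 + 0.75 × 0.49] = 0.901 × 1.3675 = 1.2321
MRP = 6.38% − 2.09% = 4.29%
E(R) = R_f + β_L × MRP = 2.09% + 1.2321 × 4.29% = 7.38%

7.38%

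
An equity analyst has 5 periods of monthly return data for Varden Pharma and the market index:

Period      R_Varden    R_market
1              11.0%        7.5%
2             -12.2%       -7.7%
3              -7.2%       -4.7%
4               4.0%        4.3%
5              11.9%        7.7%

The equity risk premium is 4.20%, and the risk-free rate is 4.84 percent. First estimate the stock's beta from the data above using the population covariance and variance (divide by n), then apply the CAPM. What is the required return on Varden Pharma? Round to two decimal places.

Mean R_i = (11.0 − 12.2 − 7.2 + 4.0 + 11.9) / 5 = 1.5000%
Mean R_m = (7.5 − 7.7 − 4.7 + 4.3 + 7.7) / 5 = 1.4200%
Σ(R_i − R̄_i)(R_m − R̄_m) = 308.4600  ⇒  Cov = 308.4600 / 5 = 61.6920
Σ(R_m − R̄_m)² = 205.3280  ⇒  Var(R_m) = 205.3280 / 5 = 41.0656
β = Cov / Var(R_m) = 61.6920 / 41.0656 = 1.5023
E(R) = R_f + β × MRP = 4.84% + 1.5023 × 4.20% = 11.15%

11.15%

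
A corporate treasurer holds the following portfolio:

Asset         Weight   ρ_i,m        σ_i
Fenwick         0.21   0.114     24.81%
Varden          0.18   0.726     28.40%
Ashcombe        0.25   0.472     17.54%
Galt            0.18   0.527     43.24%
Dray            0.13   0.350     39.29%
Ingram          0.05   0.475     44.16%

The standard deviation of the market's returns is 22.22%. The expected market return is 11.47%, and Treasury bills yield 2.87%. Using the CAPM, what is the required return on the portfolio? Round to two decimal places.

β_Fenwick = 0.114 × 24.81% / 22.22% = 0.1273
β_Varden = 0.726 × 28.40% / 22.22% = 0.9279
β_Ashcombe = 0.472 × 17.54% / 22.22% = 0.3726
β_Galt = 0.527 × 43.24% / 22.22% = 1.0255
β_Dray = 0.350 × 39.29% / 22.22% = 0.6189
β_Ingram = 0.475 × 44.16% / 22.22% = 0.9440
β_P = Σ w_i β_i = 0.21×0.1273 + 0.18×0.9279 + 0.25×0.3726 + 0.18×1.0255 + 0.13×0.6189 + 0.05×0.9440 = 0.5992
MRP = 11.47% − 2.87% = 8.60%
E(R_P) = R_f + β_P × MRP = 2.87% + 0.5992 × 8.60% = 8.02%

8.02%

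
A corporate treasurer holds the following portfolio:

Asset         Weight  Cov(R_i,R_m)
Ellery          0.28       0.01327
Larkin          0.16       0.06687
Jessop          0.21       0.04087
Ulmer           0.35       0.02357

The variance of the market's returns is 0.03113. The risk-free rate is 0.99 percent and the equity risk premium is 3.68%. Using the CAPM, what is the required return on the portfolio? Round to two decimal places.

β_Ellery = 0.01327 / 0.03113 = 0.4263
β_Larkin = 0.06687 / 0.03113 = 2.1481
β_Jessop = 0.04087 / 0.03113 = 1.3129
β_Ulmer = 0.02357 / 0.03113 = 0.7571
β_P = Σ w_i β_i = 0.28×0.4263 + 0.16×2.1481 + 0.21×1.3129 + 0.35×0.7571 = 1.0038
E(R_P) = R_f + β_P × MRP = 0.99% + 1.0038 × 3.68% = 4.68%

4.68%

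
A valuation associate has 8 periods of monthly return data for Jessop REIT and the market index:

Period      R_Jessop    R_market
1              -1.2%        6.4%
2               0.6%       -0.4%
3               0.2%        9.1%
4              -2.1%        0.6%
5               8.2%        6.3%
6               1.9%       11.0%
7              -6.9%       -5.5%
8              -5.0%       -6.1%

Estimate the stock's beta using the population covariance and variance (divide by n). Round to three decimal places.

Mean R_i = (-1.2 + 0.6 + 0.2 − 2.1 + 8.2 + 1.9 − 6.9 − 5.0) / 8 = -0.5375%
Mean R_m = (6.4 − 0.4 + 9.1 + 0.6 + 6.3 + 11.0 − 5.5 − 6.1) / 8 = 2.6750%
Σ(R_i − R̄_i)(R_m − R̄_m) = 145.1525  ⇒  Cov = 145.1525 / 8 = 18.1441
Σ(R_m − R̄_m)² = 295.1950  ⇒  Var(R_m) = 295.1950 / 8 = 36.8994
β = Cov / Var(R_m) = 18.1441 / 36.8994 = 0.4917

0.492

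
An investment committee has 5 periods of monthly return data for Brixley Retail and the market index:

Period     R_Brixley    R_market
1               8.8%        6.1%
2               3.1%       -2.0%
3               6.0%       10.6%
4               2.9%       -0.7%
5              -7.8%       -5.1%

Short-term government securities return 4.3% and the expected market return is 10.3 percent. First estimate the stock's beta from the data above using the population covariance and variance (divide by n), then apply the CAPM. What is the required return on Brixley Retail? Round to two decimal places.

Mean R_i = (8.8 + 3.1 + 6.0 + 2.9 − 7.8) / 5 = 2.6000%
Mean R_m = (6.1 − 2.0 + 10.6 − 0.7 − 5.1) / 5 = 1.7800%
Σ(R_i − R̄_i)(R_m − R̄_m) = 125.6900  ⇒  Cov = 125.6900 / 5 = 25.1380
Σ(R_m − R̄_m)² = 164.2280  ⇒  Var(R_m) = 164.2280 / 5 = 32.8456
β = Cov / Var(R_m) = 25.1380 / 32.8456 = 0.7653
MRP = 10.3% − 4.3% = 6.00%
E(R) = R_f + β × MRP = 4.3% + 0.7653 × 6.0% = 8.89%

8.89%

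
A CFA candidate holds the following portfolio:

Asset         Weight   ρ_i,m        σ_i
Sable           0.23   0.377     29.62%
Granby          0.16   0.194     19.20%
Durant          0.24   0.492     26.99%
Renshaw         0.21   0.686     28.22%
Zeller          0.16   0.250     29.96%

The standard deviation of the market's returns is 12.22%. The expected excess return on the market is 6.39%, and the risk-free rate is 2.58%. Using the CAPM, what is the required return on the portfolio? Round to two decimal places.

β_Sable = 0.377 × 29.62% / 12.22% = 0.9138
β_Granby = 0.194 × 19.20% / 12.22% = 0.3048
β_Durant = 0.492 × 26.99% / 12.22% = 1.0867
β_Renshaw = 0.686 × 28.22% / 12.22% = 1.5842
β_Zeller = 0.250 × 29.96% / 12.22% = 0.6129
β_P = Σ w_i β_i = 0.23×0.9138 + 0.16×0.3048 + 0.24×1.0867 + 0.21×1.5842 + 0.16×0.6129 = 0.9505
E(R_P) = R_f + β_P × MRP = 2.58% + 0.9505 × 6.39% = 8.65%

8.65%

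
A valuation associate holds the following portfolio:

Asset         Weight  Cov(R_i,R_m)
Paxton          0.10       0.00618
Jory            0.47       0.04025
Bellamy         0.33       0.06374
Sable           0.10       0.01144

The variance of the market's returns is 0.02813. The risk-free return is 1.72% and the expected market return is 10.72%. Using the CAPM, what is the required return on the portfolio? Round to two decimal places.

15.07%

β_Paxton = 0.00618 / 0.02813 = 0.2197
β_Jory = 0.04025 / 0.02813 = 1.4309
β_Bellamy = 0.06374 / 0.02813 = 2.2659
β_Sable = 0.01144 / 0.02813 = 0.4067
β_P = Σ w_i β_i = 0.10×0.2197 + 0.47×1.4309 + 0.33×2.2659 + 0.10×0.4067 = 1.4829
MRP = 10.72% − 1.72% = 9.00%
E(R_P) = R_f + β_P × MRP = 1.72% + 1.4829 × 9.00% = 15.07%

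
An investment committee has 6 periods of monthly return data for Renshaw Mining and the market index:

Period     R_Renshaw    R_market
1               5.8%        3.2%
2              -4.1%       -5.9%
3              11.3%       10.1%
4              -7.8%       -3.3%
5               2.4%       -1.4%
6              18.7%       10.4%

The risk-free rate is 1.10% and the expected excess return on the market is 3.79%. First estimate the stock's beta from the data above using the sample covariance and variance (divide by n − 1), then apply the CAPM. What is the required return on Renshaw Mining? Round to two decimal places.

6.11%

Mean R_i = (5.8 − 4.1 + 11.3 − 7.8 + 2.4 + 18.7) / 6 = 4.3833%
Mean R_m = (3.2 − 5.9 + 10.1 − 3.3 − 1.4 + 10.4) / 6 = 2.1833%
Σ(R_i − R̄_i)(R_m − R̄_m) = 316.3183  ⇒  Cov = 316.3183 / 5 = 63.2637
Σ(R_m − R̄_m)² = 239.4683  ⇒  Var(R_m) = 239.4683 / 5 = 47.8937
β = Cov / Var(R_m) = 63.2637 / 47.8937 = 1.3209
E(R) = R_f + β × MRP = 1.10% + 1.3209 × 3.79% = 6.11%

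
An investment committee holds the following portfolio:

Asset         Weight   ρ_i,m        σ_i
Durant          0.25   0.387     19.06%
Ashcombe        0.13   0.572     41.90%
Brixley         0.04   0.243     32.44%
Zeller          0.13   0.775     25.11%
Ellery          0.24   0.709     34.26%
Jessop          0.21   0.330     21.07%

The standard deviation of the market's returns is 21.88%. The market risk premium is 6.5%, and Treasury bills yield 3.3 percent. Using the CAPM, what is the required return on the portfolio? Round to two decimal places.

7.78%

β_Durant = 0.387 × 19.06% / 21.88% = 0.3371
β_Ashcombe = 0.572 × 41.90% / 21.88% = 1.0954
β_Brixley = 0.243 × 32.44% / 21.88% = 0.3603
β_Zeller = 0.775 × 25.11% / 21.88% = 0.8894
β_Ellery = 0.709 × 34.26% / 21.88% = 1.1102
β_Jessop = 0.330 × 21.07% / 21.88% = 0.3178
β_P = Σ w_i β_i = 0.25×0.3371 + 0.13×1.0954 + 0.04×0.3603 + 0.13×0.8894 + 0.24×1.1102 + 0.21×0.3178 = 0.6899
E(R_P) = R_f + β_P × MRP = 3.3% + 0.6899 × 6.5% = 7.78%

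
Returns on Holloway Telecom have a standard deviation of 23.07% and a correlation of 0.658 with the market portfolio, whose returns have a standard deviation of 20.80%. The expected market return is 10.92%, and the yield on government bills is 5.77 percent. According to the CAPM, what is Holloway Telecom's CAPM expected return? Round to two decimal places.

9.53%

β = ρ × σ_i / σ_m = 0.658 × 23.07% / 20.80% = 0.7298
MRP = 10.92% − 5.77% = 5.15%
E(R) = 5.77% + 0.7298 × 5.15% = 9.53%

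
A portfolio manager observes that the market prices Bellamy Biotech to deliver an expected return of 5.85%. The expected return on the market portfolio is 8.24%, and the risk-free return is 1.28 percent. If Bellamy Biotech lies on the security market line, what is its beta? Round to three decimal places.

0.657

MRP = 8.24% − 1.28% = 6.96%
β = (E(R) − R_f) / MRP = (5.85% − 1.28%) / 6.96% = 4.57% / 6.96% = 0.657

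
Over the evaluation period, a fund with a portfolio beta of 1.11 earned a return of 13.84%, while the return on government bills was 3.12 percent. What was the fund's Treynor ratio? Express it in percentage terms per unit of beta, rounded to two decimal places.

9.66%

Treynor = (R_P − R_f) / β_P = (13.84% − 3.12%) / 1.1100 = 10.72% / 1.1100 = 9.66%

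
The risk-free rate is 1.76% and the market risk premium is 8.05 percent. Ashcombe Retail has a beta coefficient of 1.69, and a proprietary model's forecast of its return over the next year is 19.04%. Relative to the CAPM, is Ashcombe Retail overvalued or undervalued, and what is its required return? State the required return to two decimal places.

Undervalued; required return 15.36%

Required return = R_f + β·MRP = 1.76% + 1.69 × 8.05% = 15.36%
Forecast 19.04% > required 15.36% → the stock plots above the SML → undervalued.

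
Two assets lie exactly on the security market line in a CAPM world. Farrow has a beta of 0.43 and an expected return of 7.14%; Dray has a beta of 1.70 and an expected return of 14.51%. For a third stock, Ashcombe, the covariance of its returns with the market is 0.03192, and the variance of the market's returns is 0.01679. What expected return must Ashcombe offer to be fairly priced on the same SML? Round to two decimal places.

15.68%

MRP = (14.51% − 7.14%) / (1.70 − 0.43) = 5.8031%
R_f = 7.14% − 0.43 × 5.8031% = 4.6447%
β_Ashcombe = Cov / Var(R_m) = 0.03192 / 0.01679 = 1.9011
E(R_Ashcombe) = R_f + β × MRP = 4.6447% + 1.9011 × 5.8031% = 15.68%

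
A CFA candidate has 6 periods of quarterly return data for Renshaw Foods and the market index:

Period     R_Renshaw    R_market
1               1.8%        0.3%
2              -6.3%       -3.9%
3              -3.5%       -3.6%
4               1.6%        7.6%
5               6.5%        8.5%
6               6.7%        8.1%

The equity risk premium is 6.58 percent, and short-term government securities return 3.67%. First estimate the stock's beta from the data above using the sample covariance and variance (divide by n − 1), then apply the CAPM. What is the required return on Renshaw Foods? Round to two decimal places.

Mean R_i = (1.8 − 6.3 − 3.5 + 1.6 + 6.5 + 6.7) / 6 = 1.1333%
Mean R_m = (0.3 − 3.9 − 3.6 + 7.6 + 8.5 + 8.1) / 6 = 2.8333%
Σ(R_i − R̄_i)(R_m − R̄_m) = 140.1233  ⇒  Cov = 140.1233 / 5 = 28.0247
Σ(R_m − R̄_m)² = 175.7133  ⇒  Var(R_m) = 175.7133 / 5 = 35.1427
β = Cov / Var(R_m) = 28.0247 / 35.1427 = 0.7975
E(R) = R_f + β × MRP = 3.67% + 0.7975 × 6.58% = 8.92%

8.92%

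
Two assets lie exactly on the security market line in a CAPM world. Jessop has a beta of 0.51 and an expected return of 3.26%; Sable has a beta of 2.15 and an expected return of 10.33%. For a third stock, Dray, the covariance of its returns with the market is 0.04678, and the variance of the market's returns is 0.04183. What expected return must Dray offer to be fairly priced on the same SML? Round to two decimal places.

MRP = (10.33% − 3.26%) / (2.15 − 0.51) = 4.3110%
R_f = 3.26% − 0.51 × 4.3110% = 1.0614%
β_Dray = Cov / Var(R_m) = 0.04678 / 0.04183 = 1.1183
E(R_Dray) = R_f + β × MRP = 1.0614% + 1.1183 × 4.3110% = 5.88%

5.88%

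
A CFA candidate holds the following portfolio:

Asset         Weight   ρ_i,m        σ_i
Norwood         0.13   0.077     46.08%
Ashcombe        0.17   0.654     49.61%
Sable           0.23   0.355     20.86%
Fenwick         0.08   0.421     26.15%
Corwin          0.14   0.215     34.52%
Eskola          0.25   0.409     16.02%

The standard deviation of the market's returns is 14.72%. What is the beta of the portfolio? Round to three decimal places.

β_Norwood = 0.077 × 46.08% / 14.72% = 0.2410
β_Ashcombe = 0.654 × 49.61% / 14.72% = 2.2041
β_Sable = 0.355 × 20.86% / 14.72% = 0.5031
β_Fenwick = 0.421 × 26.15% / 14.72% = 0.7479
β_Corwin = 0.215 × 34.52% / 14.72% = 0.5042
β_Eskola = 0.409 × 16.02% / 14.72% = 0.4451
β_P = Σ w_i β_i = 0.13×0.2410 + 0.17×2.2041 + 0.23×0.5031 + 0.08×0.7479 + 0.14×0.5042 + 0.25×0.4451 = 0.7634

0.763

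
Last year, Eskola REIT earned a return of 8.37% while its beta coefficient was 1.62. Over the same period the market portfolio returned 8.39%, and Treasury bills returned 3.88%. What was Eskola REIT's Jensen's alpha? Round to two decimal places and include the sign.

-2.82%

Market excess return = 8.39% − 3.88% = 4.51%
CAPM benchmark = R_f + β(R_m − R_f) = 3.88% + 1.62 × 4.51% = 11.1862%
α = actual − benchmark = 8.37% − 11.1862% = -2.82%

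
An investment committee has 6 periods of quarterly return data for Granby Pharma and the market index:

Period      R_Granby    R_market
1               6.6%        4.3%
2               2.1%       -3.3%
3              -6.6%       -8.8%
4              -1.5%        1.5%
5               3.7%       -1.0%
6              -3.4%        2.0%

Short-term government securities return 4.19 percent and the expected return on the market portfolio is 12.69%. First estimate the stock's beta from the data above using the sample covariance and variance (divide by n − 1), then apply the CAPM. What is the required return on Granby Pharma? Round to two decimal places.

9.44%

Mean R_i = (6.6 + 2.1 − 6.6 − 1.5 + 3.7 − 3.4) / 6 = 0.1500%
Mean R_m = (4.3 − 3.3 − 8.8 + 1.5 − 1.0 + 2.0) / 6 = -0.8833%
Σ(R_i − R̄_i)(R_m − R̄_m) = 67.5750  ⇒  Cov = 67.5750 / 5 = 13.5150
Σ(R_m − R̄_m)² = 109.3883  ⇒  Var(R_m) = 109.3883 / 5 = 21.8777
β = Cov / Var(R_m) = 13.5150 / 21.8777 = 0.6178
MRP = 12.69% − 4.19% = 8.50%
E(R) = R_f + β × MRP = 4.19% + 0.6178 × 8.50% = 9.44%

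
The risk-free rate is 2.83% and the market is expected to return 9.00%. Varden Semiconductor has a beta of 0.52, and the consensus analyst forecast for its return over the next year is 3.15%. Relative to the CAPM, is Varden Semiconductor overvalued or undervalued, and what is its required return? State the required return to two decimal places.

MRP = 9.00% − 2.83% = 6.17%
Required return = R_f + β·MRP = 2.83% + 0.52 × 6.17% = 6.04%
Forecast 3.15% < required 6.04% → the stock plots below the SML → overvalued.

Overvalued; required return 6.04%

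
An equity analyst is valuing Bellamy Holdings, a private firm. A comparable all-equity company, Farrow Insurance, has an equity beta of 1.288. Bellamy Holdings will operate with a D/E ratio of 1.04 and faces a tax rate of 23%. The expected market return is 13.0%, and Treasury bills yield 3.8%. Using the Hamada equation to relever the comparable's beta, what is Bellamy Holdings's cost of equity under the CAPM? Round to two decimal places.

β_L = β_U × [1 + (1 − t)(D/E)] = 1.288 × [1 + (1 − 0.23) × 1.04]
    = 1.288 × [1 + 0.77 × 1.04] = 1.288 × 1.8008 = 2.3194
MRP = 13.0% − 3.8% = 9.20%
E(R) = R_f + β_L × MRP = 3.8% + 2.3194 × 9.2% = 25.14%

25.14%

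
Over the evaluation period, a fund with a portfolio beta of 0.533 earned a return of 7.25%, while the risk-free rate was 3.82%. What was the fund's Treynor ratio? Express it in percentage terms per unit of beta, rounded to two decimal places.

Treynor = (R_P − R_f) / β_P = (7.25% − 3.82%) / 0.5330 = 3.43% / 0.5330 = 6.44%

6.44%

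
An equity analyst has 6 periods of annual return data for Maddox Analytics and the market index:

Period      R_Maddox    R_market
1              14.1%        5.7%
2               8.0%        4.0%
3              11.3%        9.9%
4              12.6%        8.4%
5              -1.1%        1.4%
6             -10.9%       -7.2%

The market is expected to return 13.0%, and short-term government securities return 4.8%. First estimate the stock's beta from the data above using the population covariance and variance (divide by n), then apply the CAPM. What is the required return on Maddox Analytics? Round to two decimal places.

17.02%

Mean R_i = (14.1 + 8.0 + 11.3 + 12.6 − 1.1 − 10.9) / 6 = 5.6667%
Mean R_m = (5.7 + 4.0 + 9.9 + 8.4 + 1.4 − 7.2) / 6 = 3.7000%
Σ(R_i − R̄_i)(R_m − R̄_m) = 281.2200  ⇒  Cov = 281.2200 / 6 = 46.8700
Σ(R_m − R̄_m)² = 188.7200  ⇒  Var(R_m) = 188.7200 / 6 = 31.4533
β = Cov / Var(R_m) = 46.8700 / 31.4533 = 1.4901
MRP = 13.0% − 4.8% = 8.20%
E(R) = R_f + β × MRP = 4.8% + 1.4901 × 8.2% = 17.02%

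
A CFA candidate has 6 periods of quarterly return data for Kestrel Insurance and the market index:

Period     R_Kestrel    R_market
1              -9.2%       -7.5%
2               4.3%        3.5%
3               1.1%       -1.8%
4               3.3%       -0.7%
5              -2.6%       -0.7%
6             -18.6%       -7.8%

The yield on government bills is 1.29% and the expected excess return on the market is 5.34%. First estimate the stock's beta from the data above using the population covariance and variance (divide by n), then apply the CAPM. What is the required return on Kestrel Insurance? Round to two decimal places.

10.87%

Mean R_i = (-9.2 + 4.3 + 1.1 + 3.3 − 2.6 − 18.6) / 6 = -3.6167%
Mean R_m = (-7.5 + 3.5 − 1.8 − 0.7 − 0.7 − 7.8) / 6 = -2.5000%
Σ(R_i − R̄_i)(R_m − R̄_m) = 172.4100  ⇒  Cov = 172.4100 / 6 = 28.7350
Σ(R_m − R̄_m)² = 96.0600  ⇒  Var(R_m) = 96.0600 / 6 = 16.0100
β = Cov / Var(R_m) = 28.7350 / 16.0100 = 1.7948
E(R) = R_f + β × MRP = 1.29% + 1.7948 × 5.34% = 10.87%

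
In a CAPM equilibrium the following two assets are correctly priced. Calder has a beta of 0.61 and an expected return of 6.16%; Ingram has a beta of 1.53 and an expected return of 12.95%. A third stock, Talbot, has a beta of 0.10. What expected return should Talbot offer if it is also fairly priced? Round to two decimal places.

2.40%

MRP (SML slope) = (12.95% − 6.16%) / (1.53 − 0.61) = 6.79% / 0.92 = 7.3804%
R_f (intercept) = 6.16% − 0.61 × 7.3804% = 1.6580%
E(R_Talbot) = R_f + β × MRP = 1.6580% + 0.10 × 7.3804% = 2.40%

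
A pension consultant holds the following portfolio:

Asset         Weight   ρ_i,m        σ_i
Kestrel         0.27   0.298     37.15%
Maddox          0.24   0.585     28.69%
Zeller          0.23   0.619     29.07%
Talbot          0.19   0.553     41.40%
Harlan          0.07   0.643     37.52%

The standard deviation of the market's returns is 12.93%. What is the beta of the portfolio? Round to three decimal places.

β_Kestrel = 0.298 × 37.15% / 12.93% = 0.8562
β_Maddox = 0.585 × 28.69% / 12.93% = 1.2980
β_Zeller = 0.619 × 29.07% / 12.93% = 1.3917
β_Talbot = 0.553 × 41.40% / 12.93% = 1.7706
β_Harlan = 0.643 × 37.52% / 12.93% = 1.8658
β_P = Σ w_i β_i = 0.27×0.8562 + 0.24×1.2980 + 0.23×1.3917 + 0.19×1.7706 + 0.07×1.8658 = 1.3298

1.330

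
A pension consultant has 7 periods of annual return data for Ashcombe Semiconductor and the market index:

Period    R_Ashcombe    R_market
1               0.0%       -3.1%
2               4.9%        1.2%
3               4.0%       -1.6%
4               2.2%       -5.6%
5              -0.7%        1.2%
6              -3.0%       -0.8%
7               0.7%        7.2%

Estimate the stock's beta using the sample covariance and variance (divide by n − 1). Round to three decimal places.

-0.046

Mean R_i = (0.0 + 4.9 + 4.0 + 2.2 − 0.7 − 3.0 + 0.7) / 7 = 1.1571%
Mean R_m = (-3.1 + 1.2 − 1.6 − 5.6 + 1.2 − 0.8 + 7.2) / 7 = -0.2143%
Σ(R_i − R̄_i)(R_m − R̄_m) = -4.5043  ⇒  Cov = -4.5043 / 6 = -0.7507
Σ(R_m − R̄_m)² = 98.5686  ⇒  Var(R_m) = 98.5686 / 6 = 16.4281
β = Cov / Var(R_m) = -0.7507 / 16.4281 = -0.0457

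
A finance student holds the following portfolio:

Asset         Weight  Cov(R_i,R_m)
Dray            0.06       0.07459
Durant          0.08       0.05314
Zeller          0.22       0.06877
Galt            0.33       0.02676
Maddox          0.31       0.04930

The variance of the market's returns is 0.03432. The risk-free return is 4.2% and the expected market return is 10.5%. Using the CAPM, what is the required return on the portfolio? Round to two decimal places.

β_Dray = 0.07459 / 0.03432 = 2.1734
β_Durant = 0.05314 / 0.03432 = 1.5484
β_Zeller = 0.06877 / 0.03432 = 2.0038
β_Galt = 0.02676 / 0.03432 = 0.7797
β_Maddox = 0.04930 / 0.03432 = 1.4365
β_P = Σ w_i β_i = 0.06×2.1734 + 0.08×1.5484 + 0.22×2.0038 + 0.33×0.7797 + 0.31×1.4365 = 1.3977
MRP = 10.5% − 4.2% = 6.30%
E(R_P) = R_f + β_P × MRP = 4.2% + 1.3977 × 6.3% = 13.01%

13.01%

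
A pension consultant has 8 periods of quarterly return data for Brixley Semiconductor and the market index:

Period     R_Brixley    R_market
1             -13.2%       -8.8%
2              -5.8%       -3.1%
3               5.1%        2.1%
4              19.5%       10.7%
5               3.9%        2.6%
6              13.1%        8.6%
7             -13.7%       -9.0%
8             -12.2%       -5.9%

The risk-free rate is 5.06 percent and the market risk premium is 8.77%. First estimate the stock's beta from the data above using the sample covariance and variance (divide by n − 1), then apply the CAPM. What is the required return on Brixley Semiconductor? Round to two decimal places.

Mean R_i = (-13.2 − 5.8 + 5.1 + 19.5 + 3.9 + 13.1 − 13.7 − 12.2) / 8 = -0.4125%
Mean R_m = (-8.8 − 3.1 + 2.1 + 10.7 + 2.6 + 8.6 − 9.0 − 5.9) / 8 = -0.3500%
Σ(R_i − R̄_i)(R_m − R̄_m) = 670.4250  ⇒  Cov = 670.4250 / 7 = 95.7750
Σ(R_m − R̄_m)² = 401.5000  ⇒  Var(R_m) = 401.5000 / 7 = 57.3571
β = Cov / Var(R_m) = 95.7750 / 57.3571 = 1.6698
E(R) = R_f + β × MRP = 5.06% + 1.6698 × 8.77% = 19.70%

19.70%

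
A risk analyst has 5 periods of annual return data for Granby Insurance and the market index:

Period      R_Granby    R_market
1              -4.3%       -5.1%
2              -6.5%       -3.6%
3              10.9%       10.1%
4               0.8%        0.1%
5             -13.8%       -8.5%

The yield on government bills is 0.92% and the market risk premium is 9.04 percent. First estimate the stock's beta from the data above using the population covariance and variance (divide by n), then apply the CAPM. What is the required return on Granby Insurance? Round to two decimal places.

Mean R_i = (-4.3 − 6.5 + 10.9 + 0.8 − 13.8) / 5 = -2.5800%
Mean R_m = (-5.1 − 3.6 + 10.1 + 0.1 − 8.5) / 5 = -1.4000%
Σ(R_i − R̄_i)(R_m − R̄_m) = 254.7400  ⇒  Cov = 254.7400 / 5 = 50.9480
Σ(R_m − R̄_m)² = 203.4400  ⇒  Var(R_m) = 203.4400 / 5 = 40.6880
β = Cov / Var(R_m) = 50.9480 / 40.6880 = 1.2522
E(R) = R_f + β × MRP = 0.92% + 1.2522 × 9.04% = 12.24%

12.24%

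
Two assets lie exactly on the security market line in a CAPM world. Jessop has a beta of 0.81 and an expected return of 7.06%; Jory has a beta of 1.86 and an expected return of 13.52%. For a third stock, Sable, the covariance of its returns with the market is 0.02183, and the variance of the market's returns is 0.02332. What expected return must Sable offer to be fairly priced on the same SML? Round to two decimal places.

7.84%

MRP = (13.52% − 7.06%) / (1.86 − 0.81) = 6.1524%
R_f = 7.06% − 0.81 × 6.1524% = 2.0766%
β_Sable = Cov / Var(R_m) = 0.02183 / 0.02332 = 0.9361
E(R_Sable) = R_f + β × MRP = 2.0766% + 0.9361 × 6.1524% = 7.84%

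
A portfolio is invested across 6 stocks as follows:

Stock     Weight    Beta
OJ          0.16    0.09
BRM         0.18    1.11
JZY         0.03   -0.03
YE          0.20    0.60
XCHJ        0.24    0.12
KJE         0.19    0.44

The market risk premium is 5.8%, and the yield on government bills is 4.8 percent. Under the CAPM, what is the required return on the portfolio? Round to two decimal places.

7.39%

β_P = Σ w_i β_i = 0.16×0.09 + 0.18×1.11 + 0.03×-0.03 + 0.20×0.60 + 0.24×0.12 + 0.19×0.44 = 0.4457
E(R_P) = R_f + β_P × MRP = 4.8% + 0.4457 × 5.8% = 7.39%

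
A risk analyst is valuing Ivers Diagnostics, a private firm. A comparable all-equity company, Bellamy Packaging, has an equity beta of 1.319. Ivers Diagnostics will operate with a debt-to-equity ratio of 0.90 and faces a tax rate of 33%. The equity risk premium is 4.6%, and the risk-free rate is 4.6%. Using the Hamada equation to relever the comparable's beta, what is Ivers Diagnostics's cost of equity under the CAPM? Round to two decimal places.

14.33%

β_L = β_U × [1 + (1 − t)(D/E)] = 1.319 × [1 + (1 − 0.33) × 0.90]
    = 1.319 × [1 + 0.67 × 0.90] = 1.319 × 1.6030 = 2.1144
E(R) = R_f + β_L × MRP = 4.6% + 2.1144 × 4.6% = 14.33%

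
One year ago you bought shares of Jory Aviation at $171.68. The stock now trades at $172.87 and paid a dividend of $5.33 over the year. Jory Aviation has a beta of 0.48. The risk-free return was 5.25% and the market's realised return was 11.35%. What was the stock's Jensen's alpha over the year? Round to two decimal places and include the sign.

-4.38%

Realised HPR = (P1 + D1 − P0) / P0 = (172.87 + 5.33 − 171.68) / 171.68 = 6.52 / 171.68 = 3.7978%
MRP = 11.35% − 5.25% = 6.10%
CAPM required = R_f + β·MRP = 5.25% + 0.48 × 6.10% = 8.1780%
α = realised − required = 3.7978% − 8.1780% = -4.38%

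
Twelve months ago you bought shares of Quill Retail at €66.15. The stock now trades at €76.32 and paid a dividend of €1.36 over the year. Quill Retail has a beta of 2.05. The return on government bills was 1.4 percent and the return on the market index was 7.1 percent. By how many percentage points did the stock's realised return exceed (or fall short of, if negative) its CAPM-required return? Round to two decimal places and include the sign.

Realised HPR = (P1 + D1 − P0) / P0 = (76.32 + 1.36 − 66.15) / 66.15 = 11.53 / 66.15 = 17.4301%
MRP = 7.1% − 1.4% = 5.70%
CAPM required = R_f + β·MRP = 1.4% + 2.05 × 5.7% = 13.0850%
α = realised − required = 17.4301% − 13.0850% = +4.35%

+4.35%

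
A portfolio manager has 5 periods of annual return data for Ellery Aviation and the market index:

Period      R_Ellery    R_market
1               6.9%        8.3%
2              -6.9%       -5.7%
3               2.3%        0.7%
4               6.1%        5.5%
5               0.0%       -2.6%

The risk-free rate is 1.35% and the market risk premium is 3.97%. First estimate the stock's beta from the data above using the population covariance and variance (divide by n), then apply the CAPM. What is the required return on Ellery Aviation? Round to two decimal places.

Mean R_i = (6.9 − 6.9 + 2.3 + 6.1 + 0.0) / 5 = 1.6800%
Mean R_m = (8.3 − 5.7 + 0.7 + 5.5 − 2.6) / 5 = 1.2400%
Σ(R_i − R̄_i)(R_m − R̄_m) = 121.3440  ⇒  Cov = 121.3440 / 5 = 24.2688
Σ(R_m − R̄_m)² = 131.1920  ⇒  Var(R_m) = 131.1920 / 5 = 26.2384
β = Cov / Var(R_m) = 24.2688 / 26.2384 = 0.9249
E(R) = R_f + β × MRP = 1.35% + 0.9249 × 3.97% = 5.02%

5.02%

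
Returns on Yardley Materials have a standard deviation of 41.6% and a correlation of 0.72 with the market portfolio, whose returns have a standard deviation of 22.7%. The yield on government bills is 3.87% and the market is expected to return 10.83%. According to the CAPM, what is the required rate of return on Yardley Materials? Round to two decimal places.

β = ρ × σ_i / σ_m = 0.72 × 41.6% / 22.7% = 1.3195
MRP = 10.83% − 3.87% = 6.96%
E(R) = 3.87% + 1.3195 × 6.96% = 13.05%

13.05%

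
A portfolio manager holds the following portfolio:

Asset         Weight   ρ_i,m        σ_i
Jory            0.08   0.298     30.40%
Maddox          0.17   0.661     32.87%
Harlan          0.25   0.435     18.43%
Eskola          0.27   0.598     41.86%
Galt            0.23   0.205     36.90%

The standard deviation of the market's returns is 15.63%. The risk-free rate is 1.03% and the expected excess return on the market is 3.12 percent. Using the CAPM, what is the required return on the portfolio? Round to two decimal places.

4.01%

β_Jory = 0.298 × 30.40% / 15.63% = 0.5796
β_Maddox = 0.661 × 32.87% / 15.63% = 1.3901
β_Harlan = 0.435 × 18.43% / 15.63% = 0.5129
β_Eskola = 0.598 × 41.86% / 15.63% = 1.6016
β_Galt = 0.205 × 36.90% / 15.63% = 0.4840
β_P = Σ w_i β_i = 0.08×0.5796 + 0.17×1.3901 + 0.25×0.5129 + 0.27×1.6016 + 0.23×0.4840 = 0.9547
E(R_P) = R_f + β_P × MRP = 1.03% + 0.9547 × 3.12% = 4.01%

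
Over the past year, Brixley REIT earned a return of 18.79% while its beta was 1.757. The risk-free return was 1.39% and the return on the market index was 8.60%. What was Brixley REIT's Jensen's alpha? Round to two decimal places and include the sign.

Market excess return = 8.60% − 1.39% = 7.21%
CAPM benchmark = R_f + β(R_m − R_f) = 1.39% + 1.757 × 7.21% = 14.05797%
α = actual − benchmark = 18.79% − 14.05797% = +4.73%

+4.73%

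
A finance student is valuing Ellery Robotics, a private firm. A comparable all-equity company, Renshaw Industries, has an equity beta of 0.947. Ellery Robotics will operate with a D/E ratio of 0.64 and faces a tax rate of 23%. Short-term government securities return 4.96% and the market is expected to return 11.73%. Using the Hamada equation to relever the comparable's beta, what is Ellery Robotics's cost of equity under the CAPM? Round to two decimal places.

β_L = β_U × [1 + (1 − t)(D/E)] = 0.947 × [1 + (1 − 0.23) × 0.64]
    = 0.947 × [1 + 0.77 × 0.64] = 0.947 × 1.4928 = 1.4137
MRP = 11.73% − 4.96% = 6.77%
E(R) = R_f + β_L × MRP = 4.96% + 1.4137 × 6.77% = 14.53%

14.53%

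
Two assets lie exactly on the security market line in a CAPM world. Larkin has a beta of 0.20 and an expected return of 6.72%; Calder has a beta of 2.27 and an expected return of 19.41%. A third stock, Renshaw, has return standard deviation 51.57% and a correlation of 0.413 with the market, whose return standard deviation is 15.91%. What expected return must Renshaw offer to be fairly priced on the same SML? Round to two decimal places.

MRP = (19.41% − 6.72%) / (2.27 − 0.20) = 6.1304%
R_f = 6.72% − 0.20 × 6.1304% = 5.4939%
β_Renshaw = ρ·σ_i/σ_m = 0.413 × 51.57 / 15.91 = 1.3387
E(R_Renshaw) = R_f + β × MRP = 5.4939% + 1.3387 × 6.1304% = 13.70%

13.70%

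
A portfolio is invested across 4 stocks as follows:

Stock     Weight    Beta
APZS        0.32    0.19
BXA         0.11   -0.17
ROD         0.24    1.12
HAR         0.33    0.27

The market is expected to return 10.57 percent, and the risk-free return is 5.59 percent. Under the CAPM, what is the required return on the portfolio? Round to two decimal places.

7.58%

β_P = Σ w_i β_i = 0.32×0.19 + 0.11×-0.17 + 0.24×1.12 + 0.33×0.27 = 0.4000
MRP = 10.57% − 5.59% = 4.98%
E(R_P) = R_f + β_P × MRP = 5.59% + 0.4000 × 4.98% = 7.58%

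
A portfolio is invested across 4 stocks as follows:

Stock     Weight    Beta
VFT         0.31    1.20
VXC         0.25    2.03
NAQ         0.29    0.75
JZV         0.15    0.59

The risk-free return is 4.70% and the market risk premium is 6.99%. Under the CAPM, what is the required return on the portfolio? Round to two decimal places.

12.99%

β_P = Σ w_i β_i = 0.31×1.20 + 0.25×2.03 + 0.29×0.75 + 0.15×0.59 = 1.1855
E(R_P) = R_f + β_P × MRP = 4.70% + 1.1855 × 6.99% = 12.99%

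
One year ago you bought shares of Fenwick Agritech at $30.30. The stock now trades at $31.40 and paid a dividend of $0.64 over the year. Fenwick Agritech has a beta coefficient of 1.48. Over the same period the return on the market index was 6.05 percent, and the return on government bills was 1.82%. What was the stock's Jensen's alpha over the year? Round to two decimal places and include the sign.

Realised HPR = (P1 + D1 − P0) / P0 = (31.40 + 0.64 − 30.30) / 30.30 = 1.74 / 30.30 = 5.7426%
MRP = 6.05% − 1.82% = 4.23%
CAPM required = R_f + β·MRP = 1.82% + 1.48 × 4.23% = 8.0804%
α = realised − required = 5.7426% − 8.0804% = -2.34%

-2.34%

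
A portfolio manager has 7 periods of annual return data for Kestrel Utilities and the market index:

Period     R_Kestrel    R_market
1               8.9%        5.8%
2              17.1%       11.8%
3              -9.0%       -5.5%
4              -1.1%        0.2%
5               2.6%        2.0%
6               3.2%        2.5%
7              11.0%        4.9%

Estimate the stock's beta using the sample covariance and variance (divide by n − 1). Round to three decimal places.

Mean R_i = (8.9 + 17.1 − 9.0 − 1.1 + 2.6 + 3.2 + 11.0) / 7 = 4.6714%
Mean R_m = (5.8 + 11.8 − 5.5 + 0.2 + 2.0 + 2.5 + 4.9) / 7 = 3.1000%
Σ(R_i − R̄_i)(R_m − R̄_m) = 268.4100  ⇒  Cov = 268.4100 / 6 = 44.7350
Σ(R_m − R̄_m)² = 170.1600  ⇒  Var(R_m) = 170.1600 / 6 = 28.3600
β = Cov / Var(R_m) = 44.7350 / 28.3600 = 1.5774

1.577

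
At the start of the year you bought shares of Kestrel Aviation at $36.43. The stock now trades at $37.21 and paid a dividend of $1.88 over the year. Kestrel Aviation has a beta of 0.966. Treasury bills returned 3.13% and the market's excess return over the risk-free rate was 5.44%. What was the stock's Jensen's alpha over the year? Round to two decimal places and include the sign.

-1.08%

Realised HPR = (P1 + D1 − P0) / P0 = (37.21 + 1.88 − 36.43) / 36.43 = 2.66 / 36.43 = 7.3017%
CAPM required = R_f + β·MRP = 3.13% + 0.966 × 5.44% = 8.38504%
α = realised − required = 7.3017% − 8.38504% = -1.08%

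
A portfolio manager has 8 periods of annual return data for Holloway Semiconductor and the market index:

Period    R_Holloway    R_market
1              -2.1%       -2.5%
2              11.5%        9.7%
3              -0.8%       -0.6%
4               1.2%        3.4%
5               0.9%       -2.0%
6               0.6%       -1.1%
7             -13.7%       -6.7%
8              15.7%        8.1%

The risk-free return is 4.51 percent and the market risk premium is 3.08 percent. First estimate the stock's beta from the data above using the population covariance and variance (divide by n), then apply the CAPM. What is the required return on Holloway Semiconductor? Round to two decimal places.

Mean R_i = (-2.1 + 11.5 − 0.8 + 1.2 + 0.9 + 0.6 − 13.7 + 15.7) / 8 = 1.6625%
Mean R_m = (-2.5 + 9.7 − 0.6 + 3.4 − 2.0 − 1.1 − 6.7 + 8.1) / 8 = 1.0375%
Σ(R_i − R̄_i)(R_m − R̄_m) = 324.0613  ⇒  Cov = 324.0613 / 8 = 40.5077
Σ(R_m − R̄_m)² = 219.3588  ⇒  Var(R_m) = 219.3588 / 8 = 27.4199
β = Cov / Var(R_m) = 40.5077 / 27.4199 = 1.4773
E(R) = R_f + β × MRP = 4.51% + 1.4773 × 3.08% = 9.06%

9.06%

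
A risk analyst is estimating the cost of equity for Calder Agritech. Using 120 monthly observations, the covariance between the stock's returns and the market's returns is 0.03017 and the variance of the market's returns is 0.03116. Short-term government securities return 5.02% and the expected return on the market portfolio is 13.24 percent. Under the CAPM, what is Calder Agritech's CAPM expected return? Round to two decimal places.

12.98%

β = Cov(R_i, R_m) / Var(R_m) = 0.03017 / 0.03116 = 0.9682
MRP = 13.24% − 5.02% = 8.22%
E(R) = R_f + β × MRP = 5.02% + 0.9682 × 8.22% = 12.98%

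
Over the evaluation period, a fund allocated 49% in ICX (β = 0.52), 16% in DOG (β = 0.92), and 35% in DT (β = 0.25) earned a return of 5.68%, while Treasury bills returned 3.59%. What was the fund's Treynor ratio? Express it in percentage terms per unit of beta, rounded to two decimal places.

4.27%

β_P = 0.49×0.52 + 0.16×0.92 + 0.35×0.25 = 0.4895
Treynor = (R_P − R_f) / β_P = (5.68% − 3.59%) / 0.4895 = 2.09% / 0.4895 = 4.27%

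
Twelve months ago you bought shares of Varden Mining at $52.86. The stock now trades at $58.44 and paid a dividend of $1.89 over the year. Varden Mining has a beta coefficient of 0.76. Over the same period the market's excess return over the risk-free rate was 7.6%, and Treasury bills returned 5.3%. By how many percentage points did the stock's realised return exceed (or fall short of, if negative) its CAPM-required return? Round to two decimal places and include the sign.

+3.06%

Realised HPR = (P1 + D1 − P0) / P0 = (58.44 + 1.89 − 52.86) / 52.86 = 7.47 / 52.86 = 14.1317%
CAPM required = R_f + β·MRP = 5.3% + 0.76 × 7.6% = 11.0760%
α = realised − required = 14.1317% − 11.0760% = +3.06%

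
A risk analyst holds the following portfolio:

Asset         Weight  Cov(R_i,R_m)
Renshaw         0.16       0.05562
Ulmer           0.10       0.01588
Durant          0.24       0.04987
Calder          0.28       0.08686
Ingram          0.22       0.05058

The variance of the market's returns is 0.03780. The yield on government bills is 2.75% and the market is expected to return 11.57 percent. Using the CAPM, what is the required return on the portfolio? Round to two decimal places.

β_Renshaw = 0.05562 / 0.03780 = 1.4714
β_Ulmer = 0.01588 / 0.03780 = 0.4201
β_Durant = 0.04987 / 0.03780 = 1.3193
β_Calder = 0.08686 / 0.03780 = 2.2979
β_Ingram = 0.05058 / 0.03780 = 1.3381
β_P = Σ w_i β_i = 0.16×1.4714 + 0.10×0.4201 + 0.24×1.3193 + 0.28×2.2979 + 0.22×1.3381 = 1.5319
MRP = 11.57% − 2.75% = 8.82%
E(R_P) = R_f + β_P × MRP = 2.75% + 1.5319 × 8.82% = 16.26%

16.26%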